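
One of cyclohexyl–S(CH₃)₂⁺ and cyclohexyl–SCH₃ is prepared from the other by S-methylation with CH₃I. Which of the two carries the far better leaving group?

cyclohexyl–S(CH₃)₂⁺

From cyclohexyl–SCH₃ the departing group would be RS⁻ (pKₐ(RSH (a thiol)) ≈ 10.5). Moderately basic; rarely leaves without activation.
From cyclohexyl–S(CH₃)₂⁺ the leaving group is SR'₂ (pKₐ(R'₂SH⁺) ≈ -7). Neutral; leaves from a sulfonium salt (R–SR'₂⁺).
S-methylation with CH₃I works by allowing neutral dimethyl sulfide, rather than methanethiolate, to depart, making cyclohexyl–S(CH₃)₂⁺ enormously more reactive.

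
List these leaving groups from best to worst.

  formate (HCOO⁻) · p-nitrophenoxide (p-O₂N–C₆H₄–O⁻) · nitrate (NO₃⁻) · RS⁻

Rank by basicity of the departing species: weakest base leaves most easily.
nitrate (NO₃⁻): pKₐ(HNO₃) ≈ -1.3 — resonance-delocalised over three oxygens
formate (HCOO⁻): pKₐ(HCOOH) ≈ 3.8
p-nitrophenoxide (p-O₂N–C₆H₄–O⁻): pKₐ(p-nitrophenol) ≈ 7.2 — nitro group delocalises the charge; the classic chromogenic LG
RS⁻: pKₐ(RSH (a thiol)) ≈ 10.5 — moderately basic; rarely leaves without activation

nitrate (NO₃⁻) > formate (HCOO⁻) > p-nitrophenoxide (p-O₂N–C₆H₄–O⁻) > RS⁻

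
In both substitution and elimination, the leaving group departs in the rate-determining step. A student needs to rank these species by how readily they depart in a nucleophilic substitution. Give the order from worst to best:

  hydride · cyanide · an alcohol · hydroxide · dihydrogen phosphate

A good leaving group is a weak base: the lower the pKₐ of its conjugate acid, the more readily it departs.
an alcohol: pKₐ(R'OH₂⁺) ≈ -2.4
dihydrogen phosphate: pKₐ(H₃PO₄) ≈ 2.1
cyanide: pKₐ(HCN) ≈ 9.2
hydroxide: pKₐ(H₂O) ≈ 15.7
hydride: pKₐ(H₂) ≈ 36
Listed from poorest to best leaving group as asked.

hydride < hydroxide < cyanide < dihydrogen phosphate < an alcohol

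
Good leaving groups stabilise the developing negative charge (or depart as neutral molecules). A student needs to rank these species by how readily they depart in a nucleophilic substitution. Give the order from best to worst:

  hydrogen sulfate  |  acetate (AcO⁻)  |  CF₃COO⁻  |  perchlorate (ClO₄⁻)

perchlorate (ClO₄⁻) > hydrogen sulfate > CF₃COO⁻ > acetate (AcO⁻)

perchlorate (ClO₄⁻): pKₐ(HClO₄) ≈ -10 — extremely weak base; rarely used for safety reasons
hydrogen sulfate: pKₐ(H₂SO₄) ≈ -3 — conjugate base of a strong mineral acid
CF₃COO⁻: pKₐ(CF₃COOH) ≈ 0.2 — strongly electron-withdrawing CF₃ stabilises the carboxylate
acetate (AcO⁻): pKₐ(CH₃COOH) ≈ 4.8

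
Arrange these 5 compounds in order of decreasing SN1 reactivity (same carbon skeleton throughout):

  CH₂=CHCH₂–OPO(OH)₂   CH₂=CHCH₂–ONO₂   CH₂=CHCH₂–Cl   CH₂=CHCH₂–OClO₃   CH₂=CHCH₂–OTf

With the same alkyl group throughout, only the leaving group differentiates the rates.
Rank by basicity of the departing species: weakest base leaves most easily.
CH₂=CHCH₂–OTf loses OTf⁻: pKₐ(CF₃SO₃H (triflic acid)) ≈ -14
CH₂=CHCH₂–OClO₃ loses ClO₄⁻: pKₐ(HClO₄) ≈ -10
CH₂=CHCH₂–Cl loses Cl⁻: pKₐ(HCl) ≈ -7
CH₂=CHCH₂–ONO₂ loses NO₃⁻: pKₐ(HNO₃) ≈ -1.3
CH₂=CHCH₂–OPO(OH)₂ loses H₂PO₄⁻: pKₐ(H₃PO₄) ≈ 2.1

CH₂=CHCH₂–OTf > CH₂=CHCH₂–OClO₃ > CH₂=CHCH₂–Cl > CH₂=CHCH₂–ONO₂ > CH₂=CHCH₂–OPO(OH)₂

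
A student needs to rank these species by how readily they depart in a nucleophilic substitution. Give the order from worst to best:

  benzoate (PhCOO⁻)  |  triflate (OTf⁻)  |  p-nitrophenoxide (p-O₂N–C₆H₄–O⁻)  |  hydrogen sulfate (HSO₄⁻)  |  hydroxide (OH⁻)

hydroxide (OH⁻) < p-nitrophenoxide (p-O₂N–C₆H₄–O⁻) < benzoate (PhCOO⁻) < hydrogen sulfate (HSO₄⁻) < triflate (OTf⁻)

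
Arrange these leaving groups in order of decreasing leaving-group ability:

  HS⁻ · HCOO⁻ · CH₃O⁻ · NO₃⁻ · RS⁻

NO₃⁻ > HCOO⁻ > HS⁻ > RS⁻ > CH₃O⁻

NO₃⁻: pKₐ(HNO₃) ≈ -1.3
HCOO⁻: pKₐ(HCOOH) ≈ 3.8
HS⁻: pKₐ(H₂S) ≈ 7
RS⁻: pKₐ(RSH (a thiol)) ≈ 10.5
CH₃O⁻: pKₐ(CH₃OH) ≈ 15.5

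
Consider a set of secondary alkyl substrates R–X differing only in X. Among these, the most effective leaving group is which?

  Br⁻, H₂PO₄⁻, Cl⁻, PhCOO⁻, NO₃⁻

Leaving-group ability tracks the stability of the departed species; conjugate-acid pKₐ is the usual yardstick (lower pKₐ → better LG).
Br⁻: pKₐ(HBr) ≈ -9
Cl⁻: pKₐ(HCl) ≈ -7
NO₃⁻: pKₐ(HNO₃) ≈ -1.3
H₂PO₄⁻: pKₐ(H₃PO₄) ≈ 2.1
PhCOO⁻: pKₐ(C₆H₅COOH) ≈ 4.2

Br⁻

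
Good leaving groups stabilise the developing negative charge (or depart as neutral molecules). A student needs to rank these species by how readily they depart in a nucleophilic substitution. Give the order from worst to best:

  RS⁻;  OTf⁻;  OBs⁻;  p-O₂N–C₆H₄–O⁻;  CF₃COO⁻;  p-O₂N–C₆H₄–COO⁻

OTf⁻: pKₐ(CF₃SO₃H (triflic acid)) ≈ -14 — charge spread over three oxygens and a CF₃ group; the premier leaving group in synthesis
OBs⁻: pKₐ(p-BrC₆H₄SO₃H) ≈ -2.8 — arenesulfonate with a p-bromo substituent
CF₃COO⁻: pKₐ(CF₃COOH) ≈ 0.2
p-O₂N–C₆H₄–COO⁻: pKₐ(p-nitrobenzoic acid) ≈ 3.4
p-O₂N–C₆H₄–O⁻: pKₐ(p-nitrophenol) ≈ 7.2
RS⁻: pKₐ(RSH (a thiol)) ≈ 10.5 — moderately basic; rarely leaves without activation
Reversing gives the worst-to-best order requested.

RS⁻ < p-O₂N–C₆H₄–O⁻ < p-O₂N–C₆H₄–COO⁻ < CF₃COO⁻ < OBs⁻ < OTf⁻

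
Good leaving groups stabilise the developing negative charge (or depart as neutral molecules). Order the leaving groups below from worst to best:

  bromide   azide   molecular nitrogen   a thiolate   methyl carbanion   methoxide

molecular nitrogen: no meaningful conjugate acid; N₂ departs as an exceptionally stable neutral molecule
bromide: pKₐ(HBr) ≈ -9
azide: pKₐ(HN₃) ≈ 4.7
a thiolate: pKₐ(RSH (a thiol)) ≈ 10.5
methoxide: pKₐ(CH₃OH) ≈ 15.5
methyl carbanion: pKₐ(CH₄) ≈ 48
The question asks for worst first, so the sequence is read in increasing leaving-group ability.

methyl carbanion < methoxide < a thiolate < azide < bromide < molecular nitrogen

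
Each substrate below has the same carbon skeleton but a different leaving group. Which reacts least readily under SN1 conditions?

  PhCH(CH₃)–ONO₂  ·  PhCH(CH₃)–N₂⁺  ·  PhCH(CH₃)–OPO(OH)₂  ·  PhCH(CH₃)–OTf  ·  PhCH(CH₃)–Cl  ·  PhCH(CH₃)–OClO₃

PhCH(CH₃)–OPO(OH)₂

Same R in every case — rank the leaving groups.
A good leaving group is a weak base: the lower the pKₐ of its conjugate acid, the more readily it departs.
PhCH(CH₃)–N₂⁺ loses N₂: no meaningful conjugate acid; N₂ departs as an exceptionally stable neutral molecule
PhCH(CH₃)–OTf loses OTf⁻: pKₐ(CF₃SO₃H (triflic acid)) ≈ -14
PhCH(CH₃)–OClO₃ loses ClO₄⁻: pKₐ(HClO₄) ≈ -10
PhCH(CH₃)–Cl loses Cl⁻: pKₐ(HCl) ≈ -7
PhCH(CH₃)–ONO₂ loses NO₃⁻: pKₐ(HNO₃) ≈ -1.3
PhCH(CH₃)–OPO(OH)₂ loses H₂PO₄⁻: pKₐ(H₃PO₄) ≈ 2.1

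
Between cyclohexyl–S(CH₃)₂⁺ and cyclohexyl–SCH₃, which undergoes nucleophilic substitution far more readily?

From cyclohexyl–SCH₃ the departing group would be RS⁻ (pKₐ(RSH (a thiol)) ≈ 10.5). Moderately basic; rarely leaves without activation.
From cyclohexyl–S(CH₃)₂⁺ the leaving group is SR'₂ (pKₐ(R'₂SH⁺) ≈ -7). Neutral; leaves from a sulfonium salt (R–SR'₂⁺).
(In practice cyclohexyl–S(CH₃)₂⁺ is made from cyclohexyl–SCH₃ by S-methylation with CH₃I, allowing neutral dimethyl sulfide, rather than methanethiolate, to depart.)

cyclohexyl–S(CH₃)₂⁺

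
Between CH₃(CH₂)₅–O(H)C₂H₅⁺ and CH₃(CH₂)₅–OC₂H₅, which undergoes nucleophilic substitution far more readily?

CH₃(CH₂)₅–O(H)C₂H₅⁺

From CH₃(CH₂)₅–OC₂H₅ the departing group would be CH₃CH₂O⁻ (pKₐ(CH₃CH₂OH) ≈ 16). Strong base; alkoxides do not leave unassisted.
From CH₃(CH₂)₅–O(H)C₂H₅⁺ the leaving group is R'OH (pKₐ(R'OH₂⁺) ≈ -2.4). Neutral; leaves from a protonated ether (an oxonium ion, R–O(H)R'⁺).
(In practice CH₃(CH₂)₅–O(H)C₂H₅⁺ is made from CH₃(CH₂)₅–OC₂H₅ by protonation with concentrated HBr, allowing neutral ethanol, rather than ethoxide, to depart.)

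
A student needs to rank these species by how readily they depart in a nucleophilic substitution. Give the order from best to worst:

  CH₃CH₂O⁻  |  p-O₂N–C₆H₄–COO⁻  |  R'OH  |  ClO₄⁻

ClO₄⁻ > R'OH > p-O₂N–C₆H₄–COO⁻ > CH₃CH₂O⁻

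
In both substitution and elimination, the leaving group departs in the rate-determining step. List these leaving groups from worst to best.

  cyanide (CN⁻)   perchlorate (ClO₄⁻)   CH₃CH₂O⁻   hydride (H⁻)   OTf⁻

A good leaving group is a weak base: the lower the pKₐ of its conjugate acid, the more readily it departs.
OTf⁻: pKₐ(CF₃SO₃H (triflic acid)) ≈ -14
perchlorate (ClO₄⁻): pKₐ(HClO₄) ≈ -10
cyanide (CN⁻): pKₐ(HCN) ≈ 9.2
CH₃CH₂O⁻: pKₐ(CH₃CH₂OH) ≈ 16
hydride (H⁻): pKₐ(H₂) ≈ 36
The question asks for worst first, so the sequence is read in increasing leaving-group ability.

hydride (H⁻) < CH₃CH₂O⁻ < cyanide (CN⁻) < perchlorate (ClO₄⁻) < OTf⁻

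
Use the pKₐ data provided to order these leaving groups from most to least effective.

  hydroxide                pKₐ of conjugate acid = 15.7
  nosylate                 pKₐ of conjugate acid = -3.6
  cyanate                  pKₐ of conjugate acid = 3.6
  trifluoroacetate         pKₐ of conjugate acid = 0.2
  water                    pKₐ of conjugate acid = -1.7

nosylate > water > trifluoroacetate > cyanate > hydroxide

Lower conjugate-acid pKₐ ⇒ weaker base ⇒ better leaving group.
Sorting by the given values: nosylate (-3.6), water (-1.7), trifluoroacetate (0.2), cyanate (3.6), hydroxide (15.7).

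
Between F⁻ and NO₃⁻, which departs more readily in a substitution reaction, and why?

NO₃⁻ is the better leaving group.
pKₐ(HNO₃) ≈ -1.3 versus pKₐ(HF) ≈ 3.2: NO₃⁻ is the much weaker base.
Resonance-delocalised over three oxygens.

NO₃⁻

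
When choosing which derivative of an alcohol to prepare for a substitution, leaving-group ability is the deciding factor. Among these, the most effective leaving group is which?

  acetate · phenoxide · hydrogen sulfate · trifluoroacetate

hydrogen sulfate

The more stable X⁻ (or X) is on its own — i.e. the weaker a base it is — the better a leaving group it makes.
hydrogen sulfate: pKₐ(H₂SO₄) ≈ -3
trifluoroacetate: pKₐ(CF₃COOH) ≈ 0.2
acetate: pKₐ(CH₃COOH) ≈ 4.8
phenoxide: pKₐ(C₆H₅OH (phenol)) ≈ 10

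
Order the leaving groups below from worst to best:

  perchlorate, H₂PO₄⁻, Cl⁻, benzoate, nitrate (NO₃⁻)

perchlorate: pKₐ(HClO₄) ≈ -10 — extremely weak base; rarely used for safety reasons
Cl⁻: pKₐ(HCl) ≈ -7
nitrate (NO₃⁻): pKₐ(HNO₃) ≈ -1.3 — resonance-delocalised over three oxygens
H₂PO₄⁻: pKₐ(H₃PO₄) ≈ 2.1
benzoate: pKₐ(C₆H₅COOH) ≈ 4.2 — aryl carboxylate
The question asks for worst first, so the sequence is read in increasing leaving-group ability.

benzoate < H₂PO₄⁻ < nitrate (NO₃⁻) < Cl⁻ < perchlorate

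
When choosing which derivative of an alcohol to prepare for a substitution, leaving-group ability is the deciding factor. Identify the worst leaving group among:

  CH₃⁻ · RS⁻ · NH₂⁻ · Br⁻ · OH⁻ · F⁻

CH₃⁻

A good leaving group is a weak base: the lower the pKₐ of its conjugate acid, the more readily it departs.
Br⁻: pKₐ(HBr) ≈ -9
F⁻: pKₐ(HF) ≈ 3.2
RS⁻: pKₐ(RSH (a thiol)) ≈ 10.5
OH⁻: pKₐ(H₂O) ≈ 15.7
NH₂⁻: pKₐ(NH₃) ≈ 38
CH₃⁻: pKₐ(CH₄) ≈ 48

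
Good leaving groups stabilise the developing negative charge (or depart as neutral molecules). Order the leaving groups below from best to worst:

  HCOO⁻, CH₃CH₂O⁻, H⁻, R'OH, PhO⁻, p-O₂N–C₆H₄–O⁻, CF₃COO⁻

R'OH > CF₃COO⁻ > HCOO⁻ > p-O₂N–C₆H₄–O⁻ > PhO⁻ > CH₃CH₂O⁻ > H⁻

The more stable X⁻ (or X) is on its own — i.e. the weaker a base it is — the better a leaving group it makes.
R'OH: pKₐ(R'OH₂⁺) ≈ -2.4
CF₃COO⁻: pKₐ(CF₃COOH) ≈ 0.2
HCOO⁻: pKₐ(HCOOH) ≈ 3.8
p-O₂N–C₆H₄–O⁻: pKₐ(p-nitrophenol) ≈ 7.2 — nitro group delocalises the charge; the classic chromogenic LG
PhO⁻: pKₐ(C₆H₅OH (phenol)) ≈ 10 — resonance into the ring helps, but still a poor LG
CH₃CH₂O⁻: pKₐ(CH₃CH₂OH) ≈ 16
H⁻: pKₐ(H₂) ≈ 36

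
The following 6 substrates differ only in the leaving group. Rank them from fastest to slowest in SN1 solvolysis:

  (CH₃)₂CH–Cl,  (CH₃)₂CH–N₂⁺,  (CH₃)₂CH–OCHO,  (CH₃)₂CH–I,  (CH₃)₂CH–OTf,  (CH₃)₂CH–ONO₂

With the same alkyl group throughout, only the leaving group differentiates the rates.
A good leaving group is a weak base: the lower the pKₐ of its conjugate acid, the more readily it departs.
(CH₃)₂CH–N₂⁺ loses N₂: no meaningful conjugate acid; N₂ departs as an exceptionally stable neutral molecule
(CH₃)₂CH–OTf loses OTf⁻: pKₐ(CF₃SO₃H (triflic acid)) ≈ -14
(CH₃)₂CH–I loses I⁻: pKₐ(HI) ≈ -10
(CH₃)₂CH–Cl loses Cl⁻: pKₐ(HCl) ≈ -7
(CH₃)₂CH–ONO₂ loses NO₃⁻: pKₐ(HNO₃) ≈ -1.3
(CH₃)₂CH–OCHO loses HCOO⁻: pKₐ(HCOOH) ≈ 3.8

(CH₃)₂CH–N₂⁺ > (CH₃)₂CH–OTf > (CH₃)₂CH–I > (CH₃)₂CH–Cl > (CH₃)₂CH–ONO₂ > (CH₃)₂CH–OCHO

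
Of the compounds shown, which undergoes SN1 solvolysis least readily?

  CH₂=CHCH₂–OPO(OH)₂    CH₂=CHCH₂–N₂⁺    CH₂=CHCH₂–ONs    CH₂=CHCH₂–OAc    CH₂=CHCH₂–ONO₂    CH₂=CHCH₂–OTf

With the same alkyl group throughout, only the leaving group differentiates the rates.
The more stable X⁻ (or X) is on its own — i.e. the weaker a base it is — the better a leaving group it makes.
CH₂=CHCH₂–N₂⁺ loses N₂: no meaningful conjugate acid; N₂ departs as an exceptionally stable neutral molecule
CH₂=CHCH₂–OTf loses OTf⁻: pKₐ(CF₃SO₃H (triflic acid)) ≈ -14
CH₂=CHCH₂–ONs loses ONs⁻: pKₐ(p-O₂NC₆H₄SO₃H) ≈ -3.5
CH₂=CHCH₂–ONO₂ loses NO₃⁻: pKₐ(HNO₃) ≈ -1.3
CH₂=CHCH₂–OPO(OH)₂ loses H₂PO₄⁻: pKₐ(H₃PO₄) ≈ 2.1
CH₂=CHCH₂–OAc loses AcO⁻: pKₐ(CH₃COOH) ≈ 4.8

CH₂=CHCH₂–OAc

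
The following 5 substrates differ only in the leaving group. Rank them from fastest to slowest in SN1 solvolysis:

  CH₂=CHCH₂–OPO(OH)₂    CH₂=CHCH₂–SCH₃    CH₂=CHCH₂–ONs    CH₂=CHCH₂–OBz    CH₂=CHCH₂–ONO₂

CH₂=CHCH₂–ONs > CH₂=CHCH₂–ONO₂ > CH₂=CHCH₂–OPO(OH)₂ > CH₂=CHCH₂–OBz > CH₂=CHCH₂–SCH₃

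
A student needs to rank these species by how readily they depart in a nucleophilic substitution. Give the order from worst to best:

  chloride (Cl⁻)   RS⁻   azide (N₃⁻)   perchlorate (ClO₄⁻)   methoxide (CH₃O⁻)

methoxide (CH₃O⁻) < RS⁻ < azide (N₃⁻) < chloride (Cl⁻) < perchlorate (ClO₄⁻)

perchlorate (ClO₄⁻): pKₐ(HClO₄) ≈ -10 — extremely weak base; rarely used for safety reasons
chloride (Cl⁻): pKₐ(HCl) ≈ -7
azide (N₃⁻): pKₐ(HN₃) ≈ 4.7 — linear, resonance-stabilised
RS⁻: pKₐ(RSH (a thiol)) ≈ 10.5 — moderately basic; rarely leaves without activation
methoxide (CH₃O⁻): pKₐ(CH₃OH) ≈ 15.5 — strong base; alkoxides do not leave unassisted
The question asks for worst first, so the sequence is read in increasing leaving-group ability.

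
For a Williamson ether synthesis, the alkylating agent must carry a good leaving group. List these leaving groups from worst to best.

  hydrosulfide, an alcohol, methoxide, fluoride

methoxide < hydrosulfide < fluoride < an alcohol

Leaving-group ability tracks the stability of the departed species; conjugate-acid pKₐ is the usual yardstick (lower pKₐ → better LG).
an alcohol: pKₐ(R'OH₂⁺) ≈ -2.4
fluoride: pKₐ(HF) ≈ 3.2
hydrosulfide: pKₐ(H₂S) ≈ 7
methoxide: pKₐ(CH₃OH) ≈ 15.5
Reversing gives the worst-to-best order requested.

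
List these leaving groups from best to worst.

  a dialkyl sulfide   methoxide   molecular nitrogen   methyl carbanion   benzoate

The more stable X⁻ (or X) is on its own — i.e. the weaker a base it is — the better a leaving group it makes.
molecular nitrogen: no meaningful conjugate acid; N₂ departs as an exceptionally stable neutral molecule
a dialkyl sulfide: pKₐ(R'₂SH⁺) ≈ -7 — neutral; leaves from a sulfonium salt (R–SR'₂⁺)
benzoate: pKₐ(C₆H₅COOH) ≈ 4.2
methoxide: pKₐ(CH₃OH) ≈ 15.5 — strong base; alkoxides do not leave unassisted
methyl carbanion: pKₐ(CH₄) ≈ 48

molecular nitrogen > a dialkyl sulfide > benzoate > methoxide > methyl carbanion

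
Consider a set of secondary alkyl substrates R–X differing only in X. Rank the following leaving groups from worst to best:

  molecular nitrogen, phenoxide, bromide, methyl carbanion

methyl carbanion < phenoxide < bromide < molecular nitrogen

The more stable X⁻ (or X) is on its own — i.e. the weaker a base it is — the better a leaving group it makes.
molecular nitrogen: no meaningful conjugate acid; N₂ departs as an exceptionally stable neutral molecule
bromide: pKₐ(HBr) ≈ -9
phenoxide: pKₐ(C₆H₅OH (phenol)) ≈ 10
methyl carbanion: pKₐ(CH₄) ≈ 48
Listed from poorest to best leaving group as asked.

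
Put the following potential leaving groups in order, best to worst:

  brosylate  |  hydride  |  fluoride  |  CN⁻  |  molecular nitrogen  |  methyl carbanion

molecular nitrogen > brosylate > fluoride > CN⁻ > hydride > methyl carbanion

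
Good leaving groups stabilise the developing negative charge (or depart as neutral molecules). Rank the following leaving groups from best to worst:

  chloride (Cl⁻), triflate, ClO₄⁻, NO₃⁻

triflate > ClO₄⁻ > chloride (Cl⁻) > NO₃⁻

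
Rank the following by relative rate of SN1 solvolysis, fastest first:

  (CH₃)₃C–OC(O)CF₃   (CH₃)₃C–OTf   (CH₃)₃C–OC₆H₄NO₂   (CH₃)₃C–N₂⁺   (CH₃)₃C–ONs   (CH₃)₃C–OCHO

(CH₃)₃C–N₂⁺ > (CH₃)₃C–OTf > (CH₃)₃C–ONs > (CH₃)₃C–OC(O)CF₃ > (CH₃)₃C–OCHO > (CH₃)₃C–OC₆H₄NO₂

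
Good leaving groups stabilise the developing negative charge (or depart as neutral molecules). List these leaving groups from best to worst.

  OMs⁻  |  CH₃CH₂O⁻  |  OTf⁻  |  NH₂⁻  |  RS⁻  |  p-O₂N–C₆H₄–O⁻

OTf⁻ > OMs⁻ > p-O₂N–C₆H₄–O⁻ > RS⁻ > CH₃CH₂O⁻ > NH₂⁻

Rank by basicity of the departing species: weakest base leaves most easily.
OTf⁻: pKₐ(CF₃SO₃H (triflic acid)) ≈ -14 — charge spread over three oxygens and a CF₃ group; the premier leaving group in synthesis
OMs⁻: pKₐ(CH₃SO₃H (MsOH)) ≈ -1.9
p-O₂N–C₆H₄–O⁻: pKₐ(p-nitrophenol) ≈ 7.2
RS⁻: pKₐ(RSH (a thiol)) ≈ 10.5
CH₃CH₂O⁻: pKₐ(CH₃CH₂OH) ≈ 16
NH₂⁻: pKₐ(NH₃) ≈ 38 — extremely strong base; never a leaving group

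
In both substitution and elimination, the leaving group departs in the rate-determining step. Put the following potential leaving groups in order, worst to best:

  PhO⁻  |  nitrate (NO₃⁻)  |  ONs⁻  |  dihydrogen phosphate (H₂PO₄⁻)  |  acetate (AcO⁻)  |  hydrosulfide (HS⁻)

PhO⁻ < hydrosulfide (HS⁻) < acetate (AcO⁻) < dihydrogen phosphate (H₂PO₄⁻) < nitrate (NO₃⁻) < ONs⁻

The more stable X⁻ (or X) is on its own — i.e. the weaker a base it is — the better a leaving group it makes.
ONs⁻: pKₐ(p-O₂NC₆H₄SO₃H) ≈ -3.5 — p-nitro group further stabilises the sulfonate
nitrate (NO₃⁻): pKₐ(HNO₃) ≈ -1.3 — resonance-delocalised over three oxygens
dihydrogen phosphate (H₂PO₄⁻): pKₐ(H₃PO₄) ≈ 2.1
acetate (AcO⁻): pKₐ(CH₃COOH) ≈ 4.8
hydrosulfide (HS⁻): pKₐ(H₂S) ≈ 7 — larger and more polarisable than the oxygen analogue
PhO⁻: pKₐ(C₆H₅OH (phenol)) ≈ 10 — resonance into the ring helps, but still a poor LG
Reversing gives the worst-to-best order requested.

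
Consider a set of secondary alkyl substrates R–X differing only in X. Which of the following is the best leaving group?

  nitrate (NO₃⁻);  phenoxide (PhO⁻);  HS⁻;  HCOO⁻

nitrate (NO₃⁻): pKₐ(HNO₃) ≈ -1.3
HCOO⁻: pKₐ(HCOOH) ≈ 3.8
HS⁻: pKₐ(H₂S) ≈ 7
phenoxide (PhO⁻): pKₐ(C₆H₅OH (phenol)) ≈ 10

nitrate (NO₃⁻)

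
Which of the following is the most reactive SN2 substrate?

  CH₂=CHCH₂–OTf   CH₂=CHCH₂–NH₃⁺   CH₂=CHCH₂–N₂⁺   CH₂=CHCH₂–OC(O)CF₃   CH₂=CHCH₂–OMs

Same R in every case — rank the leaving groups.
Leaving-group ability tracks the stability of the departed species; conjugate-acid pKₐ is the usual yardstick (lower pKₐ → better LG).
CH₂=CHCH₂–N₂⁺ loses N₂: no meaningful conjugate acid; N₂ departs as an exceptionally stable neutral molecule
CH₂=CHCH₂–OTf loses OTf⁻: pKₐ(CF₃SO₃H (triflic acid)) ≈ -14
CH₂=CHCH₂–OMs loses OMs⁻: pKₐ(CH₃SO₃H (MsOH)) ≈ -1.9
CH₂=CHCH₂–OC(O)CF₃ loses CF₃COO⁻: pKₐ(CF₃COOH) ≈ 0.2
CH₂=CHCH₂–NH₃⁺ loses NH₃: pKₐ(NH₄⁺) ≈ 9.2

CH₂=CHCH₂–N₂⁺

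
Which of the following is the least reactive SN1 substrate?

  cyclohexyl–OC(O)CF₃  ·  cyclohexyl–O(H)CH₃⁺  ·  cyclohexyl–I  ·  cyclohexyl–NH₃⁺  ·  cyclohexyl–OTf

Identical carbon frameworks mean the comparison reduces to leaving-group quality.
The more stable X⁻ (or X) is on its own — i.e. the weaker a base it is — the better a leaving group it makes.
cyclohexyl–OTf loses OTf⁻: pKₐ(CF₃SO₃H (triflic acid)) ≈ -14
cyclohexyl–I loses I⁻: pKₐ(HI) ≈ -10
cyclohexyl–O(H)CH₃⁺ loses R'OH: pKₐ(R'OH₂⁺) ≈ -2.4
cyclohexyl–OC(O)CF₃ loses CF₃COO⁻: pKₐ(CF₃COOH) ≈ 0.2
cyclohexyl–NH₃⁺ loses NH₃: pKₐ(NH₄⁺) ≈ 9.2

cyclohexyl–NH₃⁺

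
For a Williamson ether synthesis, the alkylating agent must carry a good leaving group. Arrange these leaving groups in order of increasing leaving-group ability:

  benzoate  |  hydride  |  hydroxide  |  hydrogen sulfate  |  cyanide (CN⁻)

Leaving-group ability tracks the stability of the departed species; conjugate-acid pKₐ is the usual yardstick (lower pKₐ → better LG).
hydrogen sulfate: pKₐ(H₂SO₄) ≈ -3
benzoate: pKₐ(C₆H₅COOH) ≈ 4.2
cyanide (CN⁻): pKₐ(HCN) ≈ 9.2 — sp carbon stabilises the charge somewhat, but still a poor LG
hydroxide: pKₐ(H₂O) ≈ 15.7 — strong base; essentially never leaves without prior activation
hydride: pKₐ(H₂) ≈ 36 — extremely strong base; leaves only in special hydride-transfer contexts
Listed from poorest to best leaving group as asked.

hydride < hydroxide < cyanide (CN⁻) < benzoate < hydrogen sulfate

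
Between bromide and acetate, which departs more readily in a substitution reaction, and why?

bromide

bromide is the better leaving group.
pKₐ(HBr) ≈ -9 versus pKₐ(CH₃COOH) ≈ 4.8: bromide is the much weaker base.
Weak base; good leaving group.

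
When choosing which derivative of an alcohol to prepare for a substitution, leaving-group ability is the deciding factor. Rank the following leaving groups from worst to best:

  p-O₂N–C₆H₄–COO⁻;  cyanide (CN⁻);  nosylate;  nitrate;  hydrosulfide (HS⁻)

Rank by basicity of the departing species: weakest base leaves most easily.
nosylate: pKₐ(p-O₂NC₆H₄SO₃H) ≈ -3.5 — p-nitro group further stabilises the sulfonate
nitrate: pKₐ(HNO₃) ≈ -1.3 — resonance-delocalised over three oxygens
p-O₂N–C₆H₄–COO⁻: pKₐ(p-nitrobenzoic acid) ≈ 3.4 — electron-withdrawing nitro group stabilises the carboxylate
hydrosulfide (HS⁻): pKₐ(H₂S) ≈ 7
cyanide (CN⁻): pKₐ(HCN) ≈ 9.2 — sp carbon stabilises the charge somewhat, but still a poor LG
The question asks for worst first, so the sequence is read in increasing leaving-group ability.

cyanide (CN⁻) < hydrosulfide (HS⁻) < p-O₂N–C₆H₄–COO⁻ < nitrate < nosylate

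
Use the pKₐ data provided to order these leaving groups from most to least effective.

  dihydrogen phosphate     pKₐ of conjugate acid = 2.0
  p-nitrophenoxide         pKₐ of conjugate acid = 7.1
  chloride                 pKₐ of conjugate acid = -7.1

chloride > dihydrogen phosphate > p-nitrophenoxide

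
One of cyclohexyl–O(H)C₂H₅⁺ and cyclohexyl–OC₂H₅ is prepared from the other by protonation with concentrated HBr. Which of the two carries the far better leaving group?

cyclohexyl–O(H)C₂H₅⁺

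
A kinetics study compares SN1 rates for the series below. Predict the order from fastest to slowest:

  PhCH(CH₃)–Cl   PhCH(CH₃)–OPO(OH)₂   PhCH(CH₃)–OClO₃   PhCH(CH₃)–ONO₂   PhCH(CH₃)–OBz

PhCH(CH₃)–OClO₃ > PhCH(CH₃)–Cl > PhCH(CH₃)–ONO₂ > PhCH(CH₃)–OPO(OH)₂ > PhCH(CH₃)–OBz

Identical carbon frameworks mean the comparison reduces to leaving-group quality.
Leaving-group ability tracks the stability of the departed species; conjugate-acid pKₐ is the usual yardstick (lower pKₐ → better LG).
PhCH(CH₃)–OClO₃ loses ClO₄⁻: pKₐ(HClO₄) ≈ -10
PhCH(CH₃)–Cl loses Cl⁻: pKₐ(HCl) ≈ -7
PhCH(CH₃)–ONO₂ loses NO₃⁻: pKₐ(HNO₃) ≈ -1.3
PhCH(CH₃)–OPO(OH)₂ loses H₂PO₄⁻: pKₐ(H₃PO₄) ≈ 2.1
PhCH(CH₃)–OBz loses PhCOO⁻: pKₐ(C₆H₅COOH) ≈ 4.2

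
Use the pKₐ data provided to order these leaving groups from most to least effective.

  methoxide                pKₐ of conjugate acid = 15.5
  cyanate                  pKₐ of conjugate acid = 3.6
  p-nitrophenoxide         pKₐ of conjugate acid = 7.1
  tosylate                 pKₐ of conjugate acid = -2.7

tosylate > cyanate > p-nitrophenoxide > methoxide

Lower conjugate-acid pKₐ ⇒ weaker base ⇒ better leaving group.
Sorting by the given values: tosylate (-2.7), cyanate (3.6), p-nitrophenoxide (7.1), methoxide (15.5).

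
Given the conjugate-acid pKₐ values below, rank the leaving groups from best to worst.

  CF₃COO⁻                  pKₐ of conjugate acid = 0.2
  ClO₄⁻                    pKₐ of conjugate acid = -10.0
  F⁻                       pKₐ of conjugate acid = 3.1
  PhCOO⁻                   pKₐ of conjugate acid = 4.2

Lower conjugate-acid pKₐ ⇒ weaker base ⇒ better leaving group.
Sorting by the given values: ClO₄⁻ (-10.0), CF₃COO⁻ (0.2), F⁻ (3.1), PhCOO⁻ (4.2).

ClO₄⁻ > CF₃COO⁻ > F⁻ > PhCOO⁻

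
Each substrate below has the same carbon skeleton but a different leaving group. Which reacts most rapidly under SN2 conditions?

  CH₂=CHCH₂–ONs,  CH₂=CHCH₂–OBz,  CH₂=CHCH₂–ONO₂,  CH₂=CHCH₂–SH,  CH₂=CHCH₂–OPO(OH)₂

CH₂=CHCH₂–ONs

Identical carbon frameworks mean the comparison reduces to leaving-group quality.
Rank by basicity of the departing species: weakest base leaves most easily.
CH₂=CHCH₂–ONs loses ONs⁻: pKₐ(p-O₂NC₆H₄SO₃H) ≈ -3.5
CH₂=CHCH₂–ONO₂ loses NO₃⁻: pKₐ(HNO₃) ≈ -1.3
CH₂=CHCH₂–OPO(OH)₂ loses H₂PO₄⁻: pKₐ(H₃PO₄) ≈ 2.1
CH₂=CHCH₂–OBz loses PhCOO⁻: pKₐ(C₆H₅COOH) ≈ 4.2
CH₂=CHCH₂–SH loses HS⁻: pKₐ(H₂S) ≈ 7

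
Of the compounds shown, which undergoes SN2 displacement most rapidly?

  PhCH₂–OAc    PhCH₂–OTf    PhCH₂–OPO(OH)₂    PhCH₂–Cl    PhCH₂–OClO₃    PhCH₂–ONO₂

PhCH₂–OTf

Same R in every case — rank the leaving groups.
Leaving-group ability tracks the stability of the departed species; conjugate-acid pKₐ is the usual yardstick (lower pKₐ → better LG).
PhCH₂–OTf loses OTf⁻: pKₐ(CF₃SO₃H (triflic acid)) ≈ -14
PhCH₂–OClO₃ loses ClO₄⁻: pKₐ(HClO₄) ≈ -10
PhCH₂–Cl loses Cl⁻: pKₐ(HCl) ≈ -7
PhCH₂–ONO₂ loses NO₃⁻: pKₐ(HNO₃) ≈ -1.3
PhCH₂–OPO(OH)₂ loses H₂PO₄⁻: pKₐ(H₃PO₄) ≈ 2.1
PhCH₂–OAc loses AcO⁻: pKₐ(CH₃COOH) ≈ 4.8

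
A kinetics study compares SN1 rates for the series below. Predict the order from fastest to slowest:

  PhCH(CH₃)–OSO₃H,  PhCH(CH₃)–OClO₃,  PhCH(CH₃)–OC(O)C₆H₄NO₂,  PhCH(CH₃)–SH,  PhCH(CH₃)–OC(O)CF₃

The skeletons are identical, so relative rate is governed entirely by leaving-group ability.
The more stable X⁻ (or X) is on its own — i.e. the weaker a base it is — the better a leaving group it makes.
PhCH(CH₃)–OClO₃ loses ClO₄⁻: pKₐ(HClO₄) ≈ -10
PhCH(CH₃)–OSO₃H loses HSO₄⁻: pKₐ(H₂SO₄) ≈ -3
PhCH(CH₃)–OC(O)CF₃ loses CF₃COO⁻: pKₐ(CF₃COOH) ≈ 0.2
PhCH(CH₃)–OC(O)C₆H₄NO₂ loses p-O₂N–C₆H₄–COO⁻: pKₐ(p-nitrobenzoic acid) ≈ 3.4
PhCH(CH₃)–SH loses HS⁻: pKₐ(H₂S) ≈ 7

PhCH(CH₃)–OClO₃ > PhCH(CH₃)–OSO₃H > PhCH(CH₃)–OC(O)CF₃ > PhCH(CH₃)–OC(O)C₆H₄NO₂ > PhCH(CH₃)–SH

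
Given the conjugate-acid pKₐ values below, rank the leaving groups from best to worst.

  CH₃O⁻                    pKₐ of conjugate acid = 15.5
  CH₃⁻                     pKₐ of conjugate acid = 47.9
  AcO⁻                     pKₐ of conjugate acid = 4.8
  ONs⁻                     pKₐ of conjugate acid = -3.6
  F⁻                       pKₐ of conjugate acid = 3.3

ONs⁻ > F⁻ > AcO⁻ > CH₃O⁻ > CH₃⁻

Lower conjugate-acid pKₐ ⇒ weaker base ⇒ better leaving group.
Sorting by the given values: ONs⁻ (-3.6), F⁻ (3.3), AcO⁻ (4.8), CH₃O⁻ (15.5), CH₃⁻ (47.9).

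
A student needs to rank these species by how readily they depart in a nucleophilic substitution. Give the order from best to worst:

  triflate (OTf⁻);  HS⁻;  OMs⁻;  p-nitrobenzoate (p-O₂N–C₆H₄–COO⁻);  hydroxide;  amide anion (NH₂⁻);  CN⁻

Rank by basicity of the departing species: weakest base leaves most easily.
triflate (OTf⁻): pKₐ(CF₃SO₃H (triflic acid)) ≈ -14 — charge spread over three oxygens and a CF₃ group; the premier leaving group in synthesis
OMs⁻: pKₐ(CH₃SO₃H (MsOH)) ≈ -1.9
p-nitrobenzoate (p-O₂N–C₆H₄–COO⁻): pKₐ(p-nitrobenzoic acid) ≈ 3.4 — electron-withdrawing nitro group stabilises the carboxylate
HS⁻: pKₐ(H₂S) ≈ 7 — larger and more polarisable than the oxygen analogue
CN⁻: pKₐ(HCN) ≈ 9.2 — sp carbon stabilises the charge somewhat, but still a poor LG
hydroxide: pKₐ(H₂O) ≈ 15.7
amide anion (NH₂⁻): pKₐ(NH₃) ≈ 38 — extremely strong base; never a leaving group

triflate (OTf⁻) > OMs⁻ > p-nitrobenzoate (p-O₂N–C₆H₄–COO⁻) > HS⁻ > CN⁻ > hydroxide > amide anion (NH₂⁻)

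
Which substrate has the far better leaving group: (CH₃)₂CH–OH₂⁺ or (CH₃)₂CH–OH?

(CH₃)₂CH–OH₂⁺

From (CH₃)₂CH–OH the departing group would be OH⁻ (pKₐ(H₂O) ≈ 15.7). Strong base; essentially never leaves without prior activation.
From (CH₃)₂CH–OH₂⁺ the leaving group is H₂O (pKₐ(H₃O⁺) ≈ -1.7). Neutral; leaves from a protonated alcohol (R–OH₂⁺).
(In practice (CH₃)₂CH–OH₂⁺ is made from (CH₃)₂CH–OH by protonation with strong acid, converting the leaving group from hydroxide to neutral water.)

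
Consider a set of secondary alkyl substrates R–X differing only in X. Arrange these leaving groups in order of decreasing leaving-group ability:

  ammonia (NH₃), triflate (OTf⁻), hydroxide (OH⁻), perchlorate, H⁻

triflate (OTf⁻) > perchlorate > ammonia (NH₃) > hydroxide (OH⁻) > H⁻

Leaving-group ability tracks the stability of the departed species; conjugate-acid pKₐ is the usual yardstick (lower pKₐ → better LG).
triflate (OTf⁻): pKₐ(CF₃SO₃H (triflic acid)) ≈ -14
perchlorate: pKₐ(HClO₄) ≈ -10
ammonia (NH₃): pKₐ(NH₄⁺) ≈ 9.2
hydroxide (OH⁻): pKₐ(H₂O) ≈ 15.7
H⁻: pKₐ(H₂) ≈ 36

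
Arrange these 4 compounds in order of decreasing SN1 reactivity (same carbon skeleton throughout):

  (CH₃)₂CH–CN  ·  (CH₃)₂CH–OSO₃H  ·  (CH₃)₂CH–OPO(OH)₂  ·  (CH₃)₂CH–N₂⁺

With the same alkyl group throughout, only the leaving group differentiates the rates.
Leaving-group ability tracks the stability of the departed species; conjugate-acid pKₐ is the usual yardstick (lower pKₐ → better LG).
(CH₃)₂CH–N₂⁺ loses N₂: no meaningful conjugate acid; N₂ departs as an exceptionally stable neutral molecule
(CH₃)₂CH–OSO₃H loses HSO₄⁻: pKₐ(H₂SO₄) ≈ -3
(CH₃)₂CH–OPO(OH)₂ loses H₂PO₄⁻: pKₐ(H₃PO₄) ≈ 2.1
(CH₃)₂CH–CN loses CN⁻: pKₐ(HCN) ≈ 9.2

(CH₃)₂CH–N₂⁺ > (CH₃)₂CH–OSO₃H > (CH₃)₂CH–OPO(OH)₂ > (CH₃)₂CH–CN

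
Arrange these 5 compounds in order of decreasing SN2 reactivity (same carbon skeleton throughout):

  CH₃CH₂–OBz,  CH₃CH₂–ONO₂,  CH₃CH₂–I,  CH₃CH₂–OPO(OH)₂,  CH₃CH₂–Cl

Identical carbon frameworks mean the comparison reduces to leaving-group quality.
Rank by basicity of the departing species: weakest base leaves most easily.
CH₃CH₂–I loses I⁻: pKₐ(HI) ≈ -10
CH₃CH₂–Cl loses Cl⁻: pKₐ(HCl) ≈ -7
CH₃CH₂–ONO₂ loses NO₃⁻: pKₐ(HNO₃) ≈ -1.3
CH₃CH₂–OPO(OH)₂ loses H₂PO₄⁻: pKₐ(H₃PO₄) ≈ 2.1
CH₃CH₂–OBz loses PhCOO⁻: pKₐ(C₆H₅COOH) ≈ 4.2

CH₃CH₂–I > CH₃CH₂–Cl > CH₃CH₂–ONO₂ > CH₃CH₂–OPO(OH)₂ > CH₃CH₂–OBz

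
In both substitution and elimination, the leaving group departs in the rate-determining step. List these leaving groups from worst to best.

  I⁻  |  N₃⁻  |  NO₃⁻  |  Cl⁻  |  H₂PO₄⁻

N₃⁻ < H₂PO₄⁻ < NO₃⁻ < Cl⁻ < I⁻

Leaving-group ability tracks the stability of the departed species; conjugate-acid pKₐ is the usual yardstick (lower pKₐ → better LG).
I⁻: pKₐ(HI) ≈ -10
Cl⁻: pKₐ(HCl) ≈ -7
NO₃⁻: pKₐ(HNO₃) ≈ -1.3
H₂PO₄⁻: pKₐ(H₃PO₄) ≈ 2.1
N₃⁻: pKₐ(HN₃) ≈ 4.7
Listed from poorest to best leaving group as asked.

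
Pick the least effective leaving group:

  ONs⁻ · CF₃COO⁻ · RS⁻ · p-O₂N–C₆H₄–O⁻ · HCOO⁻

RS⁻

A good leaving group is a weak base: the lower the pKₐ of its conjugate acid, the more readily it departs.
ONs⁻: pKₐ(p-O₂NC₆H₄SO₃H) ≈ -3.5
CF₃COO⁻: pKₐ(CF₃COOH) ≈ 0.2
HCOO⁻: pKₐ(HCOOH) ≈ 3.8
p-O₂N–C₆H₄–O⁻: pKₐ(p-nitrophenol) ≈ 7.2
RS⁻: pKₐ(RSH (a thiol)) ≈ 10.5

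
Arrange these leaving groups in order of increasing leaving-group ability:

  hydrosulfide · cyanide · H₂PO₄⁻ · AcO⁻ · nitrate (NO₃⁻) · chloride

cyanide < hydrosulfide < AcO⁻ < H₂PO₄⁻ < nitrate (NO₃⁻) < chloride

Leaving-group ability tracks the stability of the departed species; conjugate-acid pKₐ is the usual yardstick (lower pKₐ → better LG).
chloride: pKₐ(HCl) ≈ -7
nitrate (NO₃⁻): pKₐ(HNO₃) ≈ -1.3 — resonance-delocalised over three oxygens
H₂PO₄⁻: pKₐ(H₃PO₄) ≈ 2.1 — moderate base; biological leaving group after further activation
AcO⁻: pKₐ(CH₃COOH) ≈ 4.8
hydrosulfide: pKₐ(H₂S) ≈ 7
cyanide: pKₐ(HCN) ≈ 9.2
Listed from poorest to best leaving group as asked.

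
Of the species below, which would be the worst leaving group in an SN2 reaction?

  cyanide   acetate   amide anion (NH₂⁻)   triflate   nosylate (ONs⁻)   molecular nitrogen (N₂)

amide anion (NH₂⁻)

The more stable X⁻ (or X) is on its own — i.e. the weaker a base it is — the better a leaving group it makes.
molecular nitrogen (N₂): no meaningful conjugate acid; N₂ departs as an exceptionally stable neutral molecule
triflate: pKₐ(CF₃SO₃H (triflic acid)) ≈ -14
nosylate (ONs⁻): pKₐ(p-O₂NC₆H₄SO₃H) ≈ -3.5
acetate: pKₐ(CH₃COOH) ≈ 4.8
cyanide: pKₐ(HCN) ≈ 9.2
amide anion (NH₂⁻): pKₐ(NH₃) ≈ 38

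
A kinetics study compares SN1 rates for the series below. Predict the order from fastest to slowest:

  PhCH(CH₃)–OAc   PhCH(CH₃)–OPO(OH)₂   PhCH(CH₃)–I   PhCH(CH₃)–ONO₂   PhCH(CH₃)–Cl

Identical carbon frameworks mean the comparison reduces to leaving-group quality.
Rank by basicity of the departing species: weakest base leaves most easily.
PhCH(CH₃)–I loses I⁻: pKₐ(HI) ≈ -10
PhCH(CH₃)–Cl loses Cl⁻: pKₐ(HCl) ≈ -7
PhCH(CH₃)–ONO₂ loses NO₃⁻: pKₐ(HNO₃) ≈ -1.3
PhCH(CH₃)–OPO(OH)₂ loses H₂PO₄⁻: pKₐ(H₃PO₄) ≈ 2.1
PhCH(CH₃)–OAc loses AcO⁻: pKₐ(CH₃COOH) ≈ 4.8

PhCH(CH₃)–I > PhCH(CH₃)–Cl > PhCH(CH₃)–ONO₂ > PhCH(CH₃)–OPO(OH)₂ > PhCH(CH₃)–OAc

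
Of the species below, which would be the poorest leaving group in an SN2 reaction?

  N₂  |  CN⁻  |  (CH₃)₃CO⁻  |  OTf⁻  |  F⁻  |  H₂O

N₂: no meaningful conjugate acid; N₂ departs as an exceptionally stable neutral molecule
OTf⁻: pKₐ(CF₃SO₃H (triflic acid)) ≈ -14
H₂O: pKₐ(H₃O⁺) ≈ -1.7
F⁻: pKₐ(HF) ≈ 3.2
CN⁻: pKₐ(HCN) ≈ 9.2
(CH₃)₃CO⁻: pKₐ(t-BuOH) ≈ 18

(CH₃)₃CO⁻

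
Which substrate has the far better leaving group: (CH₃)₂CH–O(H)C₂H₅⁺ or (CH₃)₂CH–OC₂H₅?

(CH₃)₂CH–O(H)C₂H₅⁺

From (CH₃)₂CH–OC₂H₅ the departing group would be CH₃CH₂O⁻ (pKₐ(CH₃CH₂OH) ≈ 16). Strong base; alkoxides do not leave unassisted.
From (CH₃)₂CH–O(H)C₂H₅⁺ the leaving group is R'OH (pKₐ(R'OH₂⁺) ≈ -2.4). Neutral; leaves from a protonated ether (an oxonium ion, R–O(H)R'⁺).
(In practice (CH₃)₂CH–O(H)C₂H₅⁺ is made from (CH₃)₂CH–OC₂H₅ by protonation with concentrated HBr, allowing neutral ethanol, rather than ethoxide, to depart.)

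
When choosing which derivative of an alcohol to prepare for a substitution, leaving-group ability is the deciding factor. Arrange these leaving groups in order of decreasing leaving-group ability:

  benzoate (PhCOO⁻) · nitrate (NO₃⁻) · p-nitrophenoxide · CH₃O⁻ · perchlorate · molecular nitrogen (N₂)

molecular nitrogen (N₂): no meaningful conjugate acid; N₂ departs as an exceptionally stable neutral molecule
perchlorate: pKₐ(HClO₄) ≈ -10 — extremely weak base; rarely used for safety reasons
nitrate (NO₃⁻): pKₐ(HNO₃) ≈ -1.3
benzoate (PhCOO⁻): pKₐ(C₆H₅COOH) ≈ 4.2
p-nitrophenoxide: pKₐ(p-nitrophenol) ≈ 7.2 — nitro group delocalises the charge; the classic chromogenic LG
CH₃O⁻: pKₐ(CH₃OH) ≈ 15.5 — strong base; alkoxides do not leave unassisted

molecular nitrogen (N₂) > perchlorate > nitrate (NO₃⁻) > benzoate (PhCOO⁻) > p-nitrophenoxide > CH₃O⁻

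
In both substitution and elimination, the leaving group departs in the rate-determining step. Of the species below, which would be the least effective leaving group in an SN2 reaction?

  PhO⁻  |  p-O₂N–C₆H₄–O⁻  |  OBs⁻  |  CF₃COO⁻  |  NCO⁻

PhO⁻

The more stable X⁻ (or X) is on its own — i.e. the weaker a base it is — the better a leaving group it makes.
OBs⁻: pKₐ(p-BrC₆H₄SO₃H) ≈ -2.8
CF₃COO⁻: pKₐ(CF₃COOH) ≈ 0.2
NCO⁻: pKₐ(HOCN) ≈ 3.5
p-O₂N–C₆H₄–O⁻: pKₐ(p-nitrophenol) ≈ 7.2
PhO⁻: pKₐ(C₆H₅OH (phenol)) ≈ 10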